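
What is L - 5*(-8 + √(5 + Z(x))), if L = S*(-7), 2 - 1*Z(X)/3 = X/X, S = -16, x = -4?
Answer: 152 - 10*√2 ≈ 137.86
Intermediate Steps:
Z(X) = 3 (Z(X) = 6 - 3*X/X = 6 - 3*1 = 6 - 3 = 3)
L = 112 (L = -16*(-7) = 112)
L - 5*(-8 + √(5 + Z(x))) = 112 - 5*(-8 + √(5 + 3)) = 112 - 5*(-8 + √8) = 112 - 5*(-8 + 2*√2) = 112 + (40 - 10*√2) = 152 - 10*√2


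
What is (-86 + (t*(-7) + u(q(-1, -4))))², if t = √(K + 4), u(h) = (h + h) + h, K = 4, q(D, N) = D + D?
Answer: 8856 + 2576*√2 ≈ 12499.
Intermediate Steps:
q(D, N) = 2*D
u(h) = 3*h (u(h) = 2*h + h = 3*h)
t = 2*√2 (t = √(4 + 4) = √8 = 2*√2 ≈ 2.8284)
(-86 + (t*(-7) + u(q(-1, -4))))² = (-86 + ((2*√2)*(-7) + 3*(2*(-1))))² = (-86 + (-14*√2 + 3*(-2)))² = (-86 + (-14*√2 - 6))² = (-86 + (-6 - 14*√2))² = (-92 - 14*√2)²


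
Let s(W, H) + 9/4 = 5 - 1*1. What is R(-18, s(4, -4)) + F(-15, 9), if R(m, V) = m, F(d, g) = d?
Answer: -33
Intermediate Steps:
s(W, H) = 7/4 (s(W, H) = -9/4 + (5 - 1*1) = -9/4 + (5 - 1) = -9/4 + 4 = 7/4)
R(-18, s(4, -4)) + F(-15, 9) = -18 - 15 = -33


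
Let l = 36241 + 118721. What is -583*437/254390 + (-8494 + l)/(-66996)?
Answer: -13582158109/4260778110 ≈ -3.1877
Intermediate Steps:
l = 154962
-583*437/254390 + (-8494 + l)/(-66996) = -583*437/254390 + (-8494 + 154962)/(-66996) = -254771*1/254390 + 146468*(-1/66996) = -254771/254390 - 36617/16749 = -13582158109/4260778110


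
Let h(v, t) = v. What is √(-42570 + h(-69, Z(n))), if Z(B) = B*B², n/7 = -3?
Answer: I*√42639 ≈ 206.49*I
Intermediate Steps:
n = -21 (n = 7*(-3) = -21)
Z(B) = B³
√(-42570 + h(-69, Z(n))) = √(-42570 - 69) = √(-42639) = I*√42639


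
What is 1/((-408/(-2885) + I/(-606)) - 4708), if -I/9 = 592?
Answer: -291385/1369237492 ≈ -0.00021281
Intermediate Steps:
I = -5328 (I = -9*592 = -5328)
1/((-408/(-2885) + I/(-606)) - 4708) = 1/((-408/(-2885) - 5328/(-606)) - 4708) = 1/((-408*(-1/2885) - 5328*(-1/606)) - 4708) = 1/((408/2885 + 888/101) - 4708) = 1/(2603088/291385 - 4708) = 1/(-1369237492/291385) = -291385/1369237492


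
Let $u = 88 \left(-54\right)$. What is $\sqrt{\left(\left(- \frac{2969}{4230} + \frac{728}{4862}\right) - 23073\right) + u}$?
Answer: $\frac{i \sqrt{1934484389242570}}{263670} \approx 166.81 i$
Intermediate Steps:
$u = -4752$
$\sqrt{\left(\left(- \frac{2969}{4230} + \frac{728}{4862}\right) - 23073\right) + u} = \sqrt{\left(\left(- \frac{2969}{4230} + \frac{728}{4862}\right) - 23073\right) - 4752} = \sqrt{\left(\left(\left(-2969\right) \frac{1}{4230} + 728 \cdot \frac{1}{4862}\right) - 23073\right) - 4752} = \sqrt{\left(\left(- \frac{2969}{4230} + \frac{28}{187}\right) - 23073\right) - 4752} = \sqrt{\left(- \frac{436763}{791010} - 23073\right) - 4752} = \sqrt{- \frac{18251410493}{791010} - 4752} = \sqrt{- \frac{22010290013}{791010}} = \frac{i \sqrt{1934484389242570}}{263670}$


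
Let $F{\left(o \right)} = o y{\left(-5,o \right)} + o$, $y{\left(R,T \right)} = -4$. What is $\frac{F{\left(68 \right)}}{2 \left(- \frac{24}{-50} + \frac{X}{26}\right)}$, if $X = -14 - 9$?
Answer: $\frac{66300}{263} \approx 252.09$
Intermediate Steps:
$X = -23$
$F{\left(o \right)} = - 3 o$ ($F{\left(o \right)} = o \left(-4\right) + o = - 4 o + o = - 3 o$)
$\frac{F{\left(68 \right)}}{2 \left(- \frac{24}{-50} + \frac{X}{26}\right)} = \frac{\left(-3\right) 68}{2 \left(- \frac{24}{-50} - \frac{23}{26}\right)} = - \frac{204}{2 \left(\left(-24\right) \left(- \frac{1}{50}\right) - \frac{23}{26}\right)} = - \frac{204}{2 \left(\frac{12}{25} - \frac{23}{26}\right)} = - \frac{204}{2 \left(- \frac{263}{650}\right)} = - \frac{204}{- \frac{263}{325}} = \left(-204\right) \left(- \frac{325}{263}\right) = \frac{66300}{263}$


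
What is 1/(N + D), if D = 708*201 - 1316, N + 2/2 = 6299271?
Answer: 1/6440262 ≈ 1.5527e-7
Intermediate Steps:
N = 6299270 (N = -1 + 6299271 = 6299270)
D = 140992 (D = 142308 - 1316 = 140992)
1/(N + D) = 1/(6299270 + 140992) = 1/6440262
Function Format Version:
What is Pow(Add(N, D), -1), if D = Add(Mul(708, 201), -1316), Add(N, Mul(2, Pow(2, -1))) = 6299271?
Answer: Rational(1, 6440262) ≈ 1.5527e-7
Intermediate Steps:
N = 6299270 (N = Add(-1, 6299271) = 6299270)
D = 140992 (D = Add(142308, -1316) = 140992)
Pow(Add(N, D), -1) = Pow(Add(6299270, 140992), -1) = Pow(6440262, -1) = Rational(1, 6440262)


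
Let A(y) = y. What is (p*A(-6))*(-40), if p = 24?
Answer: 5760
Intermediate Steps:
(p*A(-6))*(-40) = (24*(-6))*(-40) = -144*(-40) = 5760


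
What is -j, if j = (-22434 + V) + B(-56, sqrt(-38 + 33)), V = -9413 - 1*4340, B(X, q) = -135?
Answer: 36322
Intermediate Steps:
V = -13753 (V = -9413 - 4340 = -13753)
j = -36322 (j = (-22434 - 13753) - 135 = -36187 - 135 = -36322)
-j = -1*(-36322) = 36322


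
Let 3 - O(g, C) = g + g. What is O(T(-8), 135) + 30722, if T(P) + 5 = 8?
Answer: 30719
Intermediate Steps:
T(P) = 3 (T(P) = -5 + 8 = 3)
O(g, C) = 3 - 2*g (O(g, C) = 3 - (g + g) = 3 - 2*g)
O(T(-8), 135) + 30722 = (3 - 2*3) + 30722 = (3 - 6) + 30722 = -3 + 30722 = 30719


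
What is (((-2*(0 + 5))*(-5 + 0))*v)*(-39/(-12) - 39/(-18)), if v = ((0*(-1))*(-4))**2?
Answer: 0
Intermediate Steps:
v = 0 (v = (0*(-4))**2 = 0**2 = 0)
(((-2*(0 + 5))*(-5 + 0))*v)*(-39/(-12) - 39/(-18)) = (((-2*(0 + 5))*(-5 + 0))*0)*(-39/(-12) - 39/(-18)) = ((-2*5*(-5))*0)*(-39*(-1/12) - 39*(-1/18)) = (-10*(-5)*0)*(13/4 + 13/6) = (50*0)*(65/12) = 0*(65/12) = 0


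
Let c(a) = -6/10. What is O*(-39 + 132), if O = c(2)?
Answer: -279/5 ≈ -55.800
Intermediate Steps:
c(a) = -3/5 (c(a) = -6*1/10 = -3/5)
O = -3/5 ≈ -0.60000
O*(-39 + 132) = -3*(-39 + 132)/5 = -3/5*93 = -279/5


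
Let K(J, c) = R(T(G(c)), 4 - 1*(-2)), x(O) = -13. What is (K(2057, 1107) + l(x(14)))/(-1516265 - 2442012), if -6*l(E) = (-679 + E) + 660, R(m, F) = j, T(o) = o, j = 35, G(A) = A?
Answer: -121/11874831 ≈ -1.0190e-5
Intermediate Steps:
R(m, F) = 35
K(J, c) = 35
l(E) = 19/6 - E/6 (l(E) = -((-679 + E) + 660)/6 = -(-19 + E)/6 = 19/6 - E/6)
(K(2057, 1107) + l(x(14)))/(-1516265 - 2442012) = (35 + (19/6 - ⅙*(-13)))/(-1516265 - 2442012) = (35 + (19/6 + 13/6))/(-3958277) = (35 + 16/3)*(-1/3958277) = (121/3)*(-1/3958277) = -121/11874831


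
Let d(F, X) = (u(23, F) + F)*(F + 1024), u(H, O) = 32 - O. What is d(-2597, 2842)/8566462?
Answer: -25168/4283231 ≈ -0.0058759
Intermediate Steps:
d(F, X) = 32768 + 32*F (d(F, X) = ((32 - F) + F)*(F + 1024) = 32*(1024 + F) = 32768 + 32*F)
d(-2597, 2842)/8566462 = (32768 + 32*(-2597))/8566462 = (32768 - 83104)*(1/8566462) = -50336*1/8566462 = -25168/4283231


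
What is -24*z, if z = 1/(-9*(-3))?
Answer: -8/9 ≈ -0.88889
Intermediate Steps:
z = 1/27 ≈ 0.037037
-24*z = -24*1/27 = -8/9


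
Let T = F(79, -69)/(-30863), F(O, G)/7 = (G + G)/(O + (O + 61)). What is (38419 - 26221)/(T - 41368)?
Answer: -1963005843/6657290165 ≈ -0.29487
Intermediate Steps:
F(O, G) = 14*G/(61 + 2*O) (F(O, G) = 7*((G + G)/(O + (O + 61))) = 7*((2*G)/(O + (61 + O))) = 7*((2*G)/(61 + 2*O)) = 7*(2*G/(61 + 2*O)) = 14*G/(61 + 2*O))
T = 46/321857 (T = (14*(-69)/(61 + 2*79))/(-30863) = (14*(-69)/(61 + 158))*(-1/30863) = (14*(-69)/219)*(-1/30863) = (14*(-69)*(1/219))*(-1/30863) = -322/73*(-1/30863) = 46/321857 ≈ 0.00014292)
(38419 - 26221)/(T - 41368) = (38419 - 26221)/(46/321857 - 41368) = 12198/(-13314580330/321857) = 12198*(-321857/13314580330) = -1963005843/6657290165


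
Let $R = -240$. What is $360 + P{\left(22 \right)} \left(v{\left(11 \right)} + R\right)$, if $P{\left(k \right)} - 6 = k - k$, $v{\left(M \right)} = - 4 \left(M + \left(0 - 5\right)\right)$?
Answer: $-1224$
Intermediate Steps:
$v{\left(M \right)} = 20 - 4 M$ ($v{\left(M \right)} = - 4 \left(M + \left(0 - 5\right)\right) = - 4 \left(M - 5\right) = - 4 \left(-5 + M\right) = 20 - 4 M$)
$P{\left(k \right)} = 6$ ($P{\left(k \right)} = 6 + \left(k - k\right) = 6 + 0 = 6$)
$360 + P{\left(22 \right)} \left(v{\left(11 \right)} + R\right) = 360 + 6 \left(\left(20 - 44\right) - 240\right) = 360 + 6 \left(-24 - 240\right) = 360 + 6 \left(-264\right) = 360 - 1584 = -1224$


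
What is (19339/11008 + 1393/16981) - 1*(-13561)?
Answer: 2535258715431/186926848 ≈ 13563.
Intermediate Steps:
(19339/11008 + 1393/16981) - 1*(-13561) = (19339*(1/11008) + 1393*(1/16981)) + 13561 = (19339/11008 + 1393/16981) + 13561 = 343729703/186926848 + 13561 = 2535258715431/186926848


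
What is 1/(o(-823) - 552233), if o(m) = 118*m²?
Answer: 1/79372589 ≈ 1.2599e-8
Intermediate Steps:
1/(o(-823) - 552233) = 1/(118*(-823)² - 552233) = 1/(118*677329 - 552233) = 1/(79924822 - 552233) = 1/79372589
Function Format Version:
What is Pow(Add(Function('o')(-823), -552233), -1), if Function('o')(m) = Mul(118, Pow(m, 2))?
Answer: Rational(1, 79372589) ≈ 1.2599e-8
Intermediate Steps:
Pow(Add(Function('o')(-823), -552233), -1) = Pow(Add(Mul(118, Pow(-823, 2)), -552233), -1) = Pow(Add(Mul(118, 677329), -552233), -1) = Pow(Add(79924822, -552233), -1) = Pow(79372589, -1) = Rational(1, 79372589)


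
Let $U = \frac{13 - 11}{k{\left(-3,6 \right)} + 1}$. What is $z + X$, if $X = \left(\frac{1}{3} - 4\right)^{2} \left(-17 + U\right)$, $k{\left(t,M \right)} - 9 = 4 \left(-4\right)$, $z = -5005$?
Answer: $- \frac{141427}{27} \approx -5238.0$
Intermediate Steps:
$k{\left(t,M \right)} = -7$ ($k{\left(t,M \right)} = 9 + 4 \left(-4\right) = 9 - 16 = -7$)
$U = - \frac{1}{3}$ ($U = \frac{13 - 11}{-7 + 1} = \frac{2}{-6} = 2 \left(- \frac{1}{6}\right) = - \frac{1}{3} \approx -0.33333$)
$X = - \frac{6292}{27}$ ($X = \left(\frac{1}{3} - 4\right)^{2} \left(-17 - \frac{1}{3}\right) = \left(\frac{1}{3} - 4\right)^{2} \left(- \frac{52}{3}\right) = \left(- \frac{11}{3}\right)^{2} \left(- \frac{52}{3}\right) = \frac{121}{9} \left(- \frac{52}{3}\right) = - \frac{6292}{27} \approx -233.04$)
$z + X = -5005 - \frac{6292}{27} = - \frac{141427}{27}$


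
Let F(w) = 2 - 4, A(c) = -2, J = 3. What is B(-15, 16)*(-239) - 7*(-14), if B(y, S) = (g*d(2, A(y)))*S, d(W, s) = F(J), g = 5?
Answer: 38338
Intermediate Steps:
F(w) = -2
d(W, s) = -2
B(y, S) = -10*S (B(y, S) = (5*(-2))*S = -10*S)
B(-15, 16)*(-239) - 7*(-14) = -10*16*(-239) - 7*(-14) = -160*(-239) + 98 = 38240 + 98 = 38338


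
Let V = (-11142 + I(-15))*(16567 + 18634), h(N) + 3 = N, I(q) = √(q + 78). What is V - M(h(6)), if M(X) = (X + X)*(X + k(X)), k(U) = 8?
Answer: -392209608 + 105603*√7 ≈ -3.9193e+8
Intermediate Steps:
I(q) = √(78 + q)
h(N) = -3 + N
V = -392209542 + 105603*√7 (V = (-11142 + √(78 - 15))*(16567 + 18634) = (-11142 + √63)*35201 = (-11142 + 3*√7)*35201 = -392209542 + 105603*√7 ≈ -3.9193e+8)
M(X) = 2*X*(8 + X) (M(X) = (X + X)*(X + 8) = (2*X)*(8 + X) = 2*X*(8 + X))
V - M(h(6)) = (-392209542 + 105603*√7) - 2*(-3 + 6)*(8 + (-3 + 6)) = (-392209542 + 105603*√7) - 2*3*(8 + 3) = (-392209542 + 105603*√7) - 2*3*11 = (-392209542 + 105603*√7) - 1*66 = (-392209542 + 105603*√7) - 66 = -392209608 + 105603*√7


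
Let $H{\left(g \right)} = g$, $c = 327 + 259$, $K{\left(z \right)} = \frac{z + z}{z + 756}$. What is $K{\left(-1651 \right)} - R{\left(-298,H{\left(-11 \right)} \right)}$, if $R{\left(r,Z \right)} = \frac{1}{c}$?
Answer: $\frac{1934077}{524470} \approx 3.6877$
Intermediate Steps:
$K{\left(z \right)} = \frac{2 z}{756 + z}$
$c = 586$
$R{\left(r,Z \right)} = \frac{1}{586}$
$K{\left(-1651 \right)} - R{\left(-298,H{\left(-11 \right)} \right)} = 2 \left(-1651\right) \frac{1}{756 - 1651} - \frac{1}{586} = 2 \left(-1651\right) \frac{1}{-895} - \frac{1}{586} = 2 \left(-1651\right) \left(- \frac{1}{895}\right) - \frac{1}{586} = \frac{3302}{895} - \frac{1}{586} = \frac{1934077}{524470}$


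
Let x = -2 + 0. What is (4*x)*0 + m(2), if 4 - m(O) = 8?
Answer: -4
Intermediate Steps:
m(O) = -4 (m(O) = 4 - 1*8 = 4 - 8 = -4)
x = -2
(4*x)*0 + m(2) = (4*(-2))*0 - 4 = -8*0 - 4 = 0 - 4 = -4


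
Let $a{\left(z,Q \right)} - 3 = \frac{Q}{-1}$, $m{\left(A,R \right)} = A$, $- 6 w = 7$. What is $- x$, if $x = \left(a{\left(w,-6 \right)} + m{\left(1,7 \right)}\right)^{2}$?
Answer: $-100$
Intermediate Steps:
$w = - \frac{7}{6}$ ($w = \left(- \frac{1}{6}\right) 7 = - \frac{7}{6} \approx -1.1667$)
$a{\left(z,Q \right)} = 3 - Q$ ($a{\left(z,Q \right)} = 3 + \frac{Q}{-1} = 3 + Q \left(-1\right) = 3 - Q$)
$x = 100$ ($x = \left(\left(3 - -6\right) + 1\right)^{2} = \left(\left(3 + 6\right) + 1\right)^{2} = \left(9 + 1\right)^{2} = 10^{2} = 100$)
$- x = \left(-1\right) 100 = -100$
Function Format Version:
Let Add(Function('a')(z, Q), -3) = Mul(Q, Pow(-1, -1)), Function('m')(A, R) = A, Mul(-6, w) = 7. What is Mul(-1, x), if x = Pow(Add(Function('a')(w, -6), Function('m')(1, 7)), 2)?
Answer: -100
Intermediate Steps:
w = Rational(-7, 6) (w = Mul(Rational(-1, 6), 7) = Rational(-7, 6) ≈ -1.1667)
Function('a')(z, Q) = Add(3, Mul(-1, Q)) (Function('a')(z, Q) = Add(3, Mul(Q, Pow(-1, -1))) = Add(3, Mul(Q, -1)) = Add(3, Mul(-1, Q)))
x = 100 (x = Pow(Add(Add(3, Mul(-1, -6)), 1), 2) = Pow(Add(Add(3, 6), 1), 2) = Pow(Add(9, 1), 2) = Pow(10, 2) = 100)
Mul(-1, x) = Mul(-1, 100) = -100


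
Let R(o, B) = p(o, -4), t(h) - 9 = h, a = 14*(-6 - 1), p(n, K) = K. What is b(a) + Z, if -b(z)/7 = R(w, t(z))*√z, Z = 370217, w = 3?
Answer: 370217 + 196*I*√2 ≈ 3.7022e+5 + 277.19*I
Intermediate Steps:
a = -98 (a = 14*(-7) = -98)
t(h) = 9 + h
R(o, B) = -4
b(z) = 28*√z (b(z) = -(-28)*√z = 28*√z)
b(a) + Z = 28*√(-98) + 370217 = 28*(7*I*√2) + 370217 = 196*I*√2 + 370217 = 370217 + 196*I*√2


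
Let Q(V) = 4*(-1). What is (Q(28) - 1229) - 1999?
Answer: -3232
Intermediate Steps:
Q(V) = -4
(Q(28) - 1229) - 1999 = (-4 - 1229) - 1999 = -1233 - 1999 = -3232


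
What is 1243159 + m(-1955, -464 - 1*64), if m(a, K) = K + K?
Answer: 1242103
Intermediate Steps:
m(a, K) = 2*K
1243159 + m(-1955, -464 - 1*64) = 1243159 + 2*(-464 - 1*64) = 1243159 + 2*(-464 - 64) = 1243159 + 2*(-528) = 1243159 - 1056 = 1242103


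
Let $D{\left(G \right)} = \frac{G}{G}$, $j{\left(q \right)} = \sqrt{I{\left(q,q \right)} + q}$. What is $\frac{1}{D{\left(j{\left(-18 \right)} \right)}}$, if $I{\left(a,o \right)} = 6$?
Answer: $1$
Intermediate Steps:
$j{\left(q \right)} = \sqrt{6 + q}$
$D{\left(G \right)} = 1$
$\frac{1}{D{\left(j{\left(-18 \right)} \right)}} = 1^{-1} = 1$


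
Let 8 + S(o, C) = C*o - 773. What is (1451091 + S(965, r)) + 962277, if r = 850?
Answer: 3232837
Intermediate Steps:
S(o, C) = -781 + C*o (S(o, C) = -8 + (C*o - 773) = -8 + (-773 + C*o) = -781 + C*o)
(1451091 + S(965, r)) + 962277 = (1451091 + (-781 + 850*965)) + 962277 = (1451091 + (-781 + 820250)) + 962277 = (1451091 + 819469) + 962277 = 2270560 + 962277 = 3232837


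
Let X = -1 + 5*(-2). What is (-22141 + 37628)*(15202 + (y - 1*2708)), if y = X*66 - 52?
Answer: 181445692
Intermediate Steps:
X = -11 (X = -1 - 10 = -11)
y = -778 (y = -11*66 - 52 = -726 - 52 = -778)
(-22141 + 37628)*(15202 + (y - 1*2708)) = (-22141 + 37628)*(15202 + (-778 - 1*2708)) = 15487*(15202 + (-778 - 2708)) = 15487*(15202 - 3486) = 15487*11716 = 181445692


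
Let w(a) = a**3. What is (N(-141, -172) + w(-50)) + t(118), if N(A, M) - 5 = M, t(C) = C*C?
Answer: -111243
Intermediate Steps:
t(C) = C**2
N(A, M) = 5 + M
(N(-141, -172) + w(-50)) + t(118) = ((5 - 172) + (-50)**3) + 118**2 = (-167 - 125000) + 13924 = -125167 + 13924 = -111243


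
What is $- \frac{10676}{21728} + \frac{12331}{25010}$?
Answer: $\frac{115151}{67927160} \approx 0.0016952$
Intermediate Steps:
$- \frac{10676}{21728} + \frac{12331}{25010} = \left(-10676\right) \frac{1}{21728} + 12331 \cdot \frac{1}{25010} = - \frac{2669}{5432} + \frac{12331}{25010} = \frac{115151}{67927160}$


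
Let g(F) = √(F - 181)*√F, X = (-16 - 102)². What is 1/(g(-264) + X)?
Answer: 3481/48440074 + √29370/96880148 ≈ 7.3631e-5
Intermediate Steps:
X = 13924 (X = (-118)² = 13924)
g(F) = √F*√(-181 + F) (g(F) = √(-181 + F)*√F = √F*√(-181 + F))
1/(g(-264) + X) = 1/(√(-264)*√(-181 - 264) + 13924) = 1/((2*I*√66)*√(-445) + 13924) = 1/((2*I*√66)*(I*√445) + 13924) = 1/(-2*√29370 + 13924) = 1/(13924 - 2*√29370)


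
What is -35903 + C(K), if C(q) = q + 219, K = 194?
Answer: -35490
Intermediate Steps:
C(q) = 219 + q
-35903 + C(K) = -35903 + (219 + 194) = -35903 + 413 = -35490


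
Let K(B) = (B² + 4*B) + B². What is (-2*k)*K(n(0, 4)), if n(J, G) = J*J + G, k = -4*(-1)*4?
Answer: -1536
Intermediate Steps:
k = 16 (k = 4*4 = 16)
n(J, G) = G + J² (n(J, G) = J² + G = G + J²)
K(B) = 2*B² + 4*B
(-2*k)*K(n(0, 4)) = (-2*16)*(2*(4 + 0²)*(2 + (4 + 0²))) = -64*(4 + 0)*(2 + (4 + 0)) = -64*4*(2 + 4) = -64*4*6 = -32*48 = -1536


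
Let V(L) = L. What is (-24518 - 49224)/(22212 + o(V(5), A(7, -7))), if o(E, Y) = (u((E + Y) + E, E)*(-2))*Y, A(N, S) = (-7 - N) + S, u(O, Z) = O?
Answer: -36871/10875 ≈ -3.3904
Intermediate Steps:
A(N, S) = -7 + S - N
o(E, Y) = Y*(-4*E - 2*Y) (o(E, Y) = (((E + Y) + E)*(-2))*Y = ((Y + 2*E)*(-2))*Y = (-4*E - 2*Y)*Y = Y*(-4*E - 2*Y))
(-24518 - 49224)/(22212 + o(V(5), A(7, -7))) = (-24518 - 49224)/(22212 - 2*(-7 - 7 - 1*7)*((-7 - 7 - 1*7) + 2*5)) = -73742/(22212 - 2*(-7 - 7 - 7)*((-7 - 7 - 7) + 10)) = -73742/(22212 - 2*(-21)*(-21 + 10)) = -73742/(22212 - 2*(-21)*(-11)) = -73742/(22212 - 462) = -73742/21750 = -73742*1/21750 = -36871/10875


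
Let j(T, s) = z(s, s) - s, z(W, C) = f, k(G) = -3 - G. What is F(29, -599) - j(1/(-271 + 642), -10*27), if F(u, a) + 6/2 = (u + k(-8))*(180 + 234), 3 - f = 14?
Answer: 13814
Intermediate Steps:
f = -11 (f = 3 - 1*14 = 3 - 14 = -11)
z(W, C) = -11
j(T, s) = -11 - s
F(u, a) = 2067 + 414*u (F(u, a) = -3 + (u + (-3 - 1*(-8)))*(180 + 234) = -3 + (u + (-3 + 8))*414 = -3 + (u + 5)*414 = -3 + (5 + u)*414 = -3 + (2070 + 414*u) = 2067 + 414*u)
F(29, -599) - j(1/(-271 + 642), -10*27) = (2067 + 414*29) - (-11 - (-10)*27) = (2067 + 12006) - (-11 - 1*(-270)) = 14073 - (-11 + 270) = 14073 - 1*259 = 14073 - 259 = 13814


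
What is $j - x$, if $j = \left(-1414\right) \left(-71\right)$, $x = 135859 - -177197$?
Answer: $-212662$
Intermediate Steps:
$x = 313056$ ($x = 135859 + 177197 = 313056$)
$j = 100394$
$j - x = 100394 - 313056 = -212662$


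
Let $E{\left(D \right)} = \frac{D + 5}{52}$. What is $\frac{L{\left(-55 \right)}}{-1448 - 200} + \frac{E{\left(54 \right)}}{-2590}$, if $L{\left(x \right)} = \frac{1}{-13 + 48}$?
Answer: $- \frac{361}{792688} \approx -0.00045541$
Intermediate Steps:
$L{\left(x \right)} = \frac{1}{35}$
$E{\left(D \right)} = \frac{5}{52} + \frac{D}{52}$ ($E{\left(D \right)} = \left(5 + D\right) \frac{1}{52} = \frac{5}{52} + \frac{D}{52}$)
$\frac{L{\left(-55 \right)}}{-1448 - 200} + \frac{E{\left(54 \right)}}{-2590} = \frac{1}{35 \left(-1448 - 200\right)} + \frac{\frac{5}{52} + \frac{1}{52} \cdot 54}{-2590} = \frac{1}{35 \left(-1448 - 200\right)} + \left(\frac{5}{52} + \frac{27}{26}\right) \left(- \frac{1}{2590}\right) = \frac{1}{35 \left(-1648\right)} + \frac{59}{52} \left(- \frac{1}{2590}\right) = \frac{1}{35} \left(- \frac{1}{1648}\right) - \frac{59}{134680} = - \frac{1}{57680} - \frac{59}{134680} = - \frac{361}{792688}$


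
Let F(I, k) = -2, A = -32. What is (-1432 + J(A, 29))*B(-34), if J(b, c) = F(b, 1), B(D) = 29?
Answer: -41586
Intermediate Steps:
J(b, c) = -2
(-1432 + J(A, 29))*B(-34) = (-1432 - 2)*29 = -1434*29 = -41586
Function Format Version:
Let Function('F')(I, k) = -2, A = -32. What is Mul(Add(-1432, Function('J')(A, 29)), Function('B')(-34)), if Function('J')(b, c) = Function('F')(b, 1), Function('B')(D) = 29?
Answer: -41586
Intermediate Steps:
Function('J')(b, c) = -2
Mul(Add(-1432, Function('J')(A, 29)), Function('B')(-34)) = Mul(Add(-1432, -2), 29) = Mul(-1434, 29) = -41586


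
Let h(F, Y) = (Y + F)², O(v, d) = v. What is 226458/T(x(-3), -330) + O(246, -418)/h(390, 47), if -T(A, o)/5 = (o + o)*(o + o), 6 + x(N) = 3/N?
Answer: -2372814989/23107249000 ≈ -0.10269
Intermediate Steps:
x(N) = -6 + 3/N
T(A, o) = -20*o² (T(A, o) = -5*(o + o)*(o + o) = -5*2*o*2*o = -20*o²)
h(F, Y) = (F + Y)²
226458/T(x(-3), -330) + O(246, -418)/h(390, 47) = 226458/((-20*(-330)²)) + 246/((390 + 47)²) = 226458/((-20*108900)) + 246/(437²) = 226458/(-2178000) + 246/190969 = 226458*(-1/2178000) + 246*(1/190969) = -12581/121000 + 246/190969 = -2372814989/23107249000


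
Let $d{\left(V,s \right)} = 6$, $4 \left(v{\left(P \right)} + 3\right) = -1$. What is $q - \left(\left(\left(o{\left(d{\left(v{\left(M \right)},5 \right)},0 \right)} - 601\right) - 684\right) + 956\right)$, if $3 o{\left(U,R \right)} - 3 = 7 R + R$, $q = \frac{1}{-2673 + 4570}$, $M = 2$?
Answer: $\frac{622217}{1897} \approx 328.0$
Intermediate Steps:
$v{\left(P \right)} = - \frac{13}{4}$ ($v{\left(P \right)} = -3 + \frac{1}{4} \left(-1\right) = -3 - \frac{1}{4} = - \frac{13}{4}$)
$q = \frac{1}{1897} \approx 0.00052715$
$o{\left(U,R \right)} = 1 + \frac{8 R}{3}$ ($o{\left(U,R \right)} = 1 + \frac{7 R + R}{3} = 1 + \frac{8 R}{3}$)
$q - \left(\left(\left(o{\left(d{\left(v{\left(M \right)},5 \right)},0 \right)} - 601\right) - 684\right) + 956\right) = \frac{1}{1897} - \left(\left(\left(\left(1 + \frac{8}{3} \cdot 0\right) - 601\right) - 684\right) + 956\right) = \frac{1}{1897} - \left(\left(\left(\left(1 + 0\right) - 601\right) - 684\right) + 956\right) = \frac{1}{1897} - \left(\left(\left(1 - 601\right) - 684\right) + 956\right) = \frac{1}{1897} - \left(\left(-600 - 684\right) + 956\right) = \frac{1}{1897} - \left(-1284 + 956\right) = \frac{1}{1897} - -328 = \frac{1}{1897} + 328 = \frac{622217}{1897}$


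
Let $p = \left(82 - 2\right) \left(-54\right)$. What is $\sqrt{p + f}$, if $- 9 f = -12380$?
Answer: $\frac{10 i \sqrt{265}}{3} \approx 54.263 i$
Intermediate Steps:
$p = -4320$ ($p = 80 \left(-54\right) = -4320$)
$f = \frac{12380}{9}$ ($f = \left(- \frac{1}{9}\right) \left(-12380\right) = \frac{12380}{9} \approx 1375.6$)
$\sqrt{p + f} = \sqrt{-4320 + \frac{12380}{9}} = \sqrt{- \frac{26500}{9}} = \frac{10 i \sqrt{265}}{3}$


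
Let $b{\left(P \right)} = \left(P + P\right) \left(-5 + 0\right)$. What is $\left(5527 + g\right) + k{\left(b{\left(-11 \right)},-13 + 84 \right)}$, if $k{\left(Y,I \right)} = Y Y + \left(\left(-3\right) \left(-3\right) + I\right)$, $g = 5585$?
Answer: $23292$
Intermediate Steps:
$b{\left(P \right)} = - 10 P$ ($b{\left(P \right)} = 2 P \left(-5\right) = - 10 P$)
$k{\left(Y,I \right)} = 9 + I + Y^{2}$ ($k{\left(Y,I \right)} = Y^{2} + \left(9 + I\right) = 9 + I + Y^{2}$)
$\left(5527 + g\right) + k{\left(b{\left(-11 \right)},-13 + 84 \right)} = \left(5527 + 5585\right) + \left(9 + \left(-13 + 84\right) + \left(\left(-10\right) \left(-11\right)\right)^{2}\right) = 11112 + \left(9 + 71 + 110^{2}\right) = 11112 + \left(9 + 71 + 12100\right) = 11112 + 12180 = 23292$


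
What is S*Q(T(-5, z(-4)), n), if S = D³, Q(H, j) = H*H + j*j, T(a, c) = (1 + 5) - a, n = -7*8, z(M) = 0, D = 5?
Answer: 407125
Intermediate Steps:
n = -56
T(a, c) = 6 - a
Q(H, j) = H² + j²
S = 125 (S = 5³ = 125)
S*Q(T(-5, z(-4)), n) = 125*((6 - 1*(-5))² + (-56)²) = 125*((6 + 5)² + 3136) = 125*(11² + 3136) = 125*(121 + 3136) = 125*3257 = 407125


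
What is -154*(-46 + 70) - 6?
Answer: -3702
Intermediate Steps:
-154*(-46 + 70) - 6 = -154*24 - 6 = -3696 - 6 = -3702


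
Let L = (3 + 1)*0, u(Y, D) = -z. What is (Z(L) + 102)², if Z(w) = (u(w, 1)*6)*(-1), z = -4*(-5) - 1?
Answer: 46656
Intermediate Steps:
z = 19 (z = 20 - 1 = 19)
u(Y, D) = -19 (u(Y, D) = -1*19 = -19)
L = 0 (L = 4*0 = 0)
Z(w) = 114 (Z(w) = -19*6*(-1) = -114*(-1) = 114)
(Z(L) + 102)² = (114 + 102)² = 216² = 46656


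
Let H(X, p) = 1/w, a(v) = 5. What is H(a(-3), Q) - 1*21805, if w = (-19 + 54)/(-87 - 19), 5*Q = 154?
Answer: -763281/35 ≈ -21808.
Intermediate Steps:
Q = 154/5 (Q = (⅕)*154 = 154/5 ≈ 30.800)
w = -35/106 (w = 35/(-106) = 35*(-1/106) = -35/106 ≈ -0.33019)
H(X, p) = -106/35 (H(X, p) = 1/(-35/106) = -106/35)
H(a(-3), Q) - 1*21805 = -106/35 - 1*21805 = -106/35 - 21805 = -763281/35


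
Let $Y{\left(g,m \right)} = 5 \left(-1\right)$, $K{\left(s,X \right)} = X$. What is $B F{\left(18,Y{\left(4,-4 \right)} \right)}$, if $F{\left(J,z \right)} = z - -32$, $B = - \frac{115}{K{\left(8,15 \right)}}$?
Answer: $-207$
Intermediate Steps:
$Y{\left(g,m \right)} = -5$
$B = - \frac{23}{3}$ ($B = - \frac{115}{15} = \left(-115\right) \frac{1}{15} = - \frac{23}{3} \approx -7.6667$)
$F{\left(J,z \right)} = 32 + z$ ($F{\left(J,z \right)} = z + 32 = 32 + z$)
$B F{\left(18,Y{\left(4,-4 \right)} \right)} = - \frac{23 \left(32 - 5\right)}{3} = \left(- \frac{23}{3}\right) 27 = -207$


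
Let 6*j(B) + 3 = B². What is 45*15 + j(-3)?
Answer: 676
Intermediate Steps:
j(B) = -½ + B²/6
45*15 + j(-3) = 45*15 + (-½ + (⅙)*(-3)²) = 675 + (-½ + (⅙)*9) = 675 + (-½ + 3/2) = 675 + 1 = 676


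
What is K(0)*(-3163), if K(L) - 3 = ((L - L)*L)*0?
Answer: -9489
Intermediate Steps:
K(L) = 3 (K(L) = 3 + ((L - L)*L)*0 = 3 + (0*L)*0 = 3 + 0*0 = 3 + 0 = 3)
K(0)*(-3163) = 3*(-3163) = -9489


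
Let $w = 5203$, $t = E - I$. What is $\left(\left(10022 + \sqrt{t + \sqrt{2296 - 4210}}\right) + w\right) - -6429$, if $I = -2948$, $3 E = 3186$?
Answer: $21654 + \sqrt{4010 + i \sqrt{1914}} \approx 21717.0 + 0.34543 i$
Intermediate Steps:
$E = 1062$ ($E = \frac{1}{3} \cdot 3186 = 1062$)
$t = 4010$ ($t = 1062 - -2948 = 1062 + 2948 = 4010$)
$\left(\left(10022 + \sqrt{t + \sqrt{2296 - 4210}}\right) + w\right) - -6429 = \left(\left(10022 + \sqrt{4010 + \sqrt{2296 - 4210}}\right) + 5203\right) - -6429 = \left(\left(10022 + \sqrt{4010 + \sqrt{-1914}}\right) + 5203\right) + 6429 = \left(\left(10022 + \sqrt{4010 + i \sqrt{1914}}\right) + 5203\right) + 6429 = \left(15225 + \sqrt{4010 + i \sqrt{1914}}\right) + 6429 = 21654 + \sqrt{4010 + i \sqrt{1914}}$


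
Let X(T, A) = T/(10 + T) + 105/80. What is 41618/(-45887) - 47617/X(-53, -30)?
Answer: -88432573710/4726361 ≈ -18711.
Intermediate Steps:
X(T, A) = 21/16 + T/(10 + T) (X(T, A) = T/(10 + T) + 105*(1/80) = T/(10 + T) + 21/16 = 21/16 + T/(10 + T))
41618/(-45887) - 47617/X(-53, -30) = 41618/(-45887) - 47617*16*(10 - 53)/(210 + 37*(-53)) = 41618*(-1/45887) - 47617*(-688/(210 - 1961)) = -41618/45887 - 47617/((1/16)*(-1/43)*(-1751)) = -41618/45887 - 47617/1751/688 = -41618/45887 - 47617*688/1751 = -41618/45887 - 1927088/103 = -88432573710/4726361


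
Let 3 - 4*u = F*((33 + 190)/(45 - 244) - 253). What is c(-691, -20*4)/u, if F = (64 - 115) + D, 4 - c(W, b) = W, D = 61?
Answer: 553220/506297 ≈ 1.0927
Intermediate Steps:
c(W, b) = 4 - W
F = 10 (F = (64 - 115) + 61 = -51 + 61 = 10)
u = 506297/796 (u = ¾ - 5*((33 + 190)/(45 - 244) - 253)/2 = ¾ - 5*(223/(-199) - 253)/2 = ¾ - 5*(223*(-1/199) - 253)/2 = ¾ - 5*(-223/199 - 253)/2 = ¾ - 5*(-50570)/(2*199) = ¾ - ¼*(-505700/199) = ¾ + 126425/199 = 506297/796 ≈ 636.05)
c(-691, -20*4)/u = (4 - 1*(-691))/(506297/796) = (4 + 691)*(796/506297) = 695*(796/506297) = 553220/506297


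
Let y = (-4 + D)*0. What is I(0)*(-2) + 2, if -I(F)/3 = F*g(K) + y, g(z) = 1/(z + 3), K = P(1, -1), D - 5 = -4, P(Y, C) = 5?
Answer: 2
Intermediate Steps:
D = 1 (D = 5 - 4 = 1)
K = 5
g(z) = 1/(3 + z)
y = 0 (y = (-4 + 1)*0 = -3*0 = 0)
I(F) = -3*F/8 (I(F) = -3*(F/(3 + 5) + 0) = -3*(F/8 + 0) = -3*F/8)
I(0)*(-2) + 2 = -3/8*0*(-2) + 2 = 0*(-2) + 2 = 0 + 2 = 2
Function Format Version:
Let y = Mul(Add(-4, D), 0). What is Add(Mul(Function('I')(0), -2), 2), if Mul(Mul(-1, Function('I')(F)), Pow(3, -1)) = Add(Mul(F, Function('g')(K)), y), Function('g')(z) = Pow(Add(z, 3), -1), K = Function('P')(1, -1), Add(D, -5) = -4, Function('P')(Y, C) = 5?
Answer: 2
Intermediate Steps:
D = 1 (D = Add(5, -4) = 1)
K = 5
Function('g')(z) = Pow(Add(3, z), -1)
y = 0 (y = Mul(Add(-4, 1), 0) = Mul(-3, 0) = 0)
Function('I')(F) = Mul(Rational(-3, 8), F) (Function('I')(F) = Mul(-3, Add(Mul(F, Pow(Add(3, 5), -1)), 0)) = Mul(-3, Add(Mul(F, Pow(8, -1)), 0)) = Mul(-3, Add(Mul(F, Rational(1, 8)), 0)) = Mul(-3, Add(Mul(Rational(1, 8), F), 0)) = Mul(-3, Mul(Rational(1, 8), F)) = Mul(Rational(-3, 8), F))
Add(Mul(Function('I')(0), -2), 2) = Add(Mul(Mul(Rational(-3, 8), 0), -2), 2) = Add(Mul(0, -2), 2) = Add(0, 2) = 2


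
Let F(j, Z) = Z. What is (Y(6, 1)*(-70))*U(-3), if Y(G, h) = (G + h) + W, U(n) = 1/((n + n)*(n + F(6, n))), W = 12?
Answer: -665/18 ≈ -36.944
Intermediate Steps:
U(n) = 1/(4*n²) (U(n) = 1/((n + n)*(n + n)) = 1/((2*n)*(2*n)) = 1/(4*n²))
Y(G, h) = 12 + G + h (Y(G, h) = (G + h) + 12 = 12 + G + h)
(Y(6, 1)*(-70))*U(-3) = ((12 + 6 + 1)*(-70))*((¼)/(-3)²) = (19*(-70))*((¼)*(⅑)) = -1330*1/36 = -665/18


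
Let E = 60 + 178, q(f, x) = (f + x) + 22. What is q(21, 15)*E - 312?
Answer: 13492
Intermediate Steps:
q(f, x) = 22 + f + x
E = 238
q(21, 15)*E - 312 = (22 + 21 + 15)*238 - 312 = 58*238 - 312 = 13804 - 312 = 13492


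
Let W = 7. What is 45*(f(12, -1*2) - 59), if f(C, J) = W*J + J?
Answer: -3375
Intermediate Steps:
f(C, J) = 8*J (f(C, J) = 7*J + J = 8*J)
45*(f(12, -1*2) - 59) = 45*(8*(-1*2) - 59) = 45*(8*(-2) - 59) = 45*(-16 - 59) = 45*(-75) = -3375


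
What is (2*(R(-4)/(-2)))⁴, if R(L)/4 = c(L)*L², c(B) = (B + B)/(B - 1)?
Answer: 68719476736/625 ≈ 1.0995e+8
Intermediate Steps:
c(B) = 2*B/(-1 + B) (c(B) = (2*B)/(-1 + B) = 2*B/(-1 + B))
R(L) = 8*L³/(-1 + L) (R(L) = 4*((2*L/(-1 + L))*L²) = 4*(2*L³/(-1 + L)) = 8*L³/(-1 + L))
(2*(R(-4)/(-2)))⁴ = (2*((8*(-4)³/(-1 - 4))/(-2)))⁴ = (2*((8*(-64)/(-5))*(-½)))⁴ = (2*((8*(-64)*(-⅕))*(-½)))⁴ = (2*((512/5)*(-½)))⁴ = (2*(-256/5))⁴ = (-512/5)⁴ = 68719476736/625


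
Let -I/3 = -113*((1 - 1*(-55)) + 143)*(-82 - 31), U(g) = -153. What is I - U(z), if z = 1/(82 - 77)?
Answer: -7622940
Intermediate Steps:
z = ⅕ (z = 1/5 = ⅕ ≈ 0.20000)
I = -7623093 (I = -(-339)*((1 - 1*(-55)) + 143)*(-82 - 31) = -(-339)*((1 + 55) + 143)*(-113) = -(-339)*(56 + 143)*(-113) = -(-339)*199*(-113) = -(-339)*(-22487) = -3*2541031 = -7623093)
I - U(z) = -7623093 - 1*(-153) = -7623093 + 153 = -7622940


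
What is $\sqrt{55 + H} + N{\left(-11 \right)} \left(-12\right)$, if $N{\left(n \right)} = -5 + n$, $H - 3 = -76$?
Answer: $192 + 3 i \sqrt{2} \approx 192.0 + 4.2426 i$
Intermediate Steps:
$H = -73$ ($H = 3 - 76 = -73$)
$\sqrt{55 + H} + N{\left(-11 \right)} \left(-12\right) = \sqrt{55 - 73} + \left(-5 - 11\right) \left(-12\right) = \sqrt{-18} - -192 = 3 i \sqrt{2} + 192 = 192 + 3 i \sqrt{2}$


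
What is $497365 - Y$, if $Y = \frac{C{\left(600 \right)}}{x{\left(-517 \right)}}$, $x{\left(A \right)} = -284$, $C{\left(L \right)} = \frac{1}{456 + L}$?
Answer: $\frac{149161752961}{299904} \approx 4.9737 \cdot 10^{5}$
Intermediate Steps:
$Y = - \frac{1}{299904}$ ($Y = \frac{1}{\left(456 + 600\right) \left(-284\right)} = \frac{1}{1056} \left(- \frac{1}{284}\right) = - \frac{1}{299904} \approx -3.3344 \cdot 10^{-6}$)
$497365 - Y = 497365 - - \frac{1}{299904} = 497365 + \frac{1}{299904} = \frac{149161752961}{299904}$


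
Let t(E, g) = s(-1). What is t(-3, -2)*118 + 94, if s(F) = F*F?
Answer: 212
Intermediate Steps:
s(F) = F**2
t(E, g) = 1 (t(E, g) = (-1)**2 = 1)
t(-3, -2)*118 + 94 = 1*118 + 94 = 118 + 94 = 212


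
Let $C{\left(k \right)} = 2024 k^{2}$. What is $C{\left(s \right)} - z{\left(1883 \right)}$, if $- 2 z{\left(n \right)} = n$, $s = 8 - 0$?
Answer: $\frac{260955}{2} \approx 1.3048 \cdot 10^{5}$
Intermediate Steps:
$s = 8$ ($s = 8 + 0 = 8$)
$z{\left(n \right)} = - \frac{n}{2}$
$C{\left(s \right)} - z{\left(1883 \right)} = 2024 \cdot 8^{2} - \left(- \frac{1}{2}\right) 1883 = 2024 \cdot 64 - - \frac{1883}{2} = 129536 + \frac{1883}{2} = \frac{260955}{2}$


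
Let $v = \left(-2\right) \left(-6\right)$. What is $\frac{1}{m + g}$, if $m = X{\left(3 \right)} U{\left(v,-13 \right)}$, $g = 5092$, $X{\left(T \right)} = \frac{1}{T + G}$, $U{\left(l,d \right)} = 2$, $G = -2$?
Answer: $\frac{1}{5094} \approx 0.00019631$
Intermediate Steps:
$v = 12$
$X{\left(T \right)} = \frac{1}{-2 + T}$ ($X{\left(T \right)} = \frac{1}{T - 2} = \frac{1}{-2 + T}$)
$m = 2$ ($m = \frac{1}{-2 + 3} \cdot 2 = 1^{-1} \cdot 2 = 1 \cdot 2 = 2$)
$\frac{1}{m + g} = \frac{1}{2 + 5092} = \frac{1}{5094}$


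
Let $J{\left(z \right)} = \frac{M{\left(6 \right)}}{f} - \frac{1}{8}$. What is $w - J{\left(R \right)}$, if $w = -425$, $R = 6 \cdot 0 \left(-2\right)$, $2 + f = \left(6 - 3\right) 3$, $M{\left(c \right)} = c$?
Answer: $- \frac{23841}{56} \approx -425.73$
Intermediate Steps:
$f = 7$ ($f = -2 + \left(6 - 3\right) 3 = -2 + 3 \cdot 3 = -2 + 9 = 7$)
$R = 0$ ($R = 0 \left(-2\right) = 0$)
$J{\left(z \right)} = \frac{41}{56}$ ($J{\left(z \right)} = \frac{6}{7} - \frac{1}{8} = \frac{41}{56}$)
$w - J{\left(R \right)} = -425 - \frac{41}{56} = - \frac{23841}{56}$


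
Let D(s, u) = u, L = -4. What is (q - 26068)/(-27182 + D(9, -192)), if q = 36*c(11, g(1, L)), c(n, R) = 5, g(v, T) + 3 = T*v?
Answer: 12944/13687 ≈ 0.94571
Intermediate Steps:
g(v, T) = -3 + T*v
q = 180 (q = 36*5 = 180)
(q - 26068)/(-27182 + D(9, -192)) = (180 - 26068)/(-27182 - 192) = -25888/(-27374) = -25888*(-1/27374) = 12944/13687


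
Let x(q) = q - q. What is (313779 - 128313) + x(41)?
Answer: 185466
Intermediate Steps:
x(q) = 0
(313779 - 128313) + x(41) = (313779 - 128313) + 0 = 185466 + 0 = 185466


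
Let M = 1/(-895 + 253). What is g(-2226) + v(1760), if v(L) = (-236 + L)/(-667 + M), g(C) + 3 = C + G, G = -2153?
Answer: -1877416538/428215 ≈ -4384.3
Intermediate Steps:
M = -1/642 (M = 1/(-642) = -1/642 ≈ -0.0015576)
g(C) = -2156 + C (g(C) = -3 + (C - 2153) = -3 + (-2153 + C) = -2156 + C)
v(L) = 151512/428215 - 642*L/428215 (v(L) = (-236 + L)/(-667 - 1/642) = (-236 + L)/(-428215/642) = (-236 + L)*(-642/428215) = 151512/428215 - 642*L/428215)
g(-2226) + v(1760) = (-2156 - 2226) + (151512/428215 - 642/428215*1760) = -4382 + (151512/428215 - 225984/85643) = -4382 - 978408/428215 = -1877416538/428215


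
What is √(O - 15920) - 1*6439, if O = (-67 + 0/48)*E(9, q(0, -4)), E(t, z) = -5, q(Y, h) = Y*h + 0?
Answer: -6439 + I*√15585 ≈ -6439.0 + 124.84*I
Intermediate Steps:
q(Y, h) = Y*h
O = 335 (O = (-67 + 0/48)*(-5) = (-67 + 0*(1/48))*(-5) = (-67 + 0)*(-5) = -67*(-5) = 335)
√(O - 15920) - 1*6439 = √(335 - 15920) - 1*6439 = √(-15585) - 6439 = I*√15585 - 6439 = -6439 + I*√15585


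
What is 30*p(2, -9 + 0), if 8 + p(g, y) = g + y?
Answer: -450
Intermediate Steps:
p(g, y) = -8 + g + y (p(g, y) = -8 + (g + y) = -8 + g + y)
30*p(2, -9 + 0) = 30*(-8 + 2 + (-9 + 0)) = 30*(-8 + 2 - 9) = 30*(-15) = -450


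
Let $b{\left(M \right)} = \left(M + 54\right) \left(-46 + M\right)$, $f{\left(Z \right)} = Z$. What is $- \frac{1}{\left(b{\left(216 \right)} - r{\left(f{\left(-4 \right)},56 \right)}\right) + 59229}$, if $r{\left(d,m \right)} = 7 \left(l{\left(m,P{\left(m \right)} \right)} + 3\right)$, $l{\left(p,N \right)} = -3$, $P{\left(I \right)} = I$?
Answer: $- \frac{1}{105129} \approx -9.5121 \cdot 10^{-6}$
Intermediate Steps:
$r{\left(d,m \right)} = 0$ ($r{\left(d,m \right)} = 7 \left(-3 + 3\right) = 7 \cdot 0 = 0$)
$b{\left(M \right)} = \left(-46 + M\right) \left(54 + M\right)$ ($b{\left(M \right)} = \left(54 + M\right) \left(-46 + M\right) = \left(-46 + M\right) \left(54 + M\right)$)
$- \frac{1}{\left(b{\left(216 \right)} - r{\left(f{\left(-4 \right)},56 \right)}\right) + 59229} = - \frac{1}{\left(\left(-2484 + 216^{2} + 8 \cdot 216\right) - 0\right) + 59229} = - \frac{1}{\left(\left(-2484 + 46656 + 1728\right) + 0\right) + 59229} = - \frac{1}{\left(45900 + 0\right) + 59229} = - \frac{1}{45900 + 59229} = - \frac{1}{105129}$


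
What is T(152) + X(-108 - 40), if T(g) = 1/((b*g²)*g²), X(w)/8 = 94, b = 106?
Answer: 42549852372993/56582250496 ≈ 752.00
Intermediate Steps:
X(w) = 752 (X(w) = 8*94 = 752)
T(g) = 1/(106*g⁴) (T(g) = 1/((106*g²)*g²) = 1/(106*g⁴))
T(152) + X(-108 - 40) = (1/106)/152⁴ + 752 = (1/106)*(1/533794816) + 752 = 1/56582250496 + 752 = 42549852372993/56582250496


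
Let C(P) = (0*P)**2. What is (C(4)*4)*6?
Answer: 0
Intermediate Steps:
C(P) = 0 (C(P) = 0**2 = 0)
(C(4)*4)*6 = (0*4)*6 = 0*6 = 0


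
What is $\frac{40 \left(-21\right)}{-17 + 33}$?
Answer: $- \frac{105}{2} \approx -52.5$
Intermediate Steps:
$\frac{40 \left(-21\right)}{-17 + 33} = - \frac{840}{16} = \left(-840\right) \frac{1}{16} = - \frac{105}{2}$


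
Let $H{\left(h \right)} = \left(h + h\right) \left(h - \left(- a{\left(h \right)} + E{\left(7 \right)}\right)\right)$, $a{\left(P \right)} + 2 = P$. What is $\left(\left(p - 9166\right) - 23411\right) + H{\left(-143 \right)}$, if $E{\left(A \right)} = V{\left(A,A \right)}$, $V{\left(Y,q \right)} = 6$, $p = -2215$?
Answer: $49292$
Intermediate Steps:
$a{\left(P \right)} = -2 + P$
$E{\left(A \right)} = 6$
$H{\left(h \right)} = 2 h \left(-8 + 2 h\right)$ ($H{\left(h \right)} = \left(h + h\right) \left(h + \left(\left(-2 + h\right) - 6\right)\right) = 2 h \left(h + \left(\left(-2 + h\right) - 6\right)\right) = 2 h \left(h + \left(-8 + h\right)\right) = 2 h \left(-8 + 2 h\right)$)
$\left(\left(p - 9166\right) - 23411\right) + H{\left(-143 \right)} = \left(\left(-2215 - 9166\right) - 23411\right) + 4 \left(-143\right) \left(-4 - 143\right) = \left(-11381 - 23411\right) + 4 \left(-143\right) \left(-147\right) = -34792 + 84084 = 49292$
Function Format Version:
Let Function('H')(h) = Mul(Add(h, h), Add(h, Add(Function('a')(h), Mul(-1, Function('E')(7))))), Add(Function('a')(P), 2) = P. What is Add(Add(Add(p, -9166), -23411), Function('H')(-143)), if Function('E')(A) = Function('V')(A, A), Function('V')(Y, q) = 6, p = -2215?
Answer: 49292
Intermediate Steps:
Function('a')(P) = Add(-2, P)
Function('E')(A) = 6
Function('H')(h) = Mul(2, h, Add(-8, Mul(2, h))) (Function('H')(h) = Mul(Add(h, h), Add(h, Add(Add(-2, h), Mul(-1, 6)))) = Mul(Mul(2, h), Add(h, Add(Add(-2, h), -6))) = Mul(Mul(2, h), Add(h, Add(-8, h))) = Mul(Mul(2, h), Add(-8, Mul(2, h))) = Mul(2, h, Add(-8, Mul(2, h))))
Add(Add(Add(p, -9166), -23411), Function('H')(-143)) = Add(Add(Add(-2215, -9166), -23411), Mul(4, -143, Add(-4, -143))) = Add(Add(-11381, -23411), Mul(4, -143, -147)) = Add(-34792, 84084) = 49292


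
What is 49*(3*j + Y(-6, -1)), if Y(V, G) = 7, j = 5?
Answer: 1078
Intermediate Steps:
49*(3*j + Y(-6, -1)) = 49*(3*5 + 7) = 49*(15 + 7) = 49*22 = 1078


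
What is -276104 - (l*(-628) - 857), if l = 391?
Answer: -29699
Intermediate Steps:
-276104 - (l*(-628) - 857) = -276104 - (391*(-628) - 857) = -276104 - (-245548 - 857) = -276104 - 1*(-246405) = -276104 + 246405 = -29699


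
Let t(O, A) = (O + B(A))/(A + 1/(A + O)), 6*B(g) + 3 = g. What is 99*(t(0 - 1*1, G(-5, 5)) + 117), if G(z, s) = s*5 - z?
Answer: 20197683/1742 ≈ 11595.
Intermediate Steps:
B(g) = -½ + g/6
G(z, s) = -z + 5*s (G(z, s) = 5*s - z = -z + 5*s)
t(O, A) = (-½ + O + A/6)/(A + 1/(A + O)) (t(O, A) = (O + (-½ + A/6))/(A + 1/(A + O)) = (-½ + O + A/6)/(A + 1/(A + O)))
99*(t(0 - 1*1, G(-5, 5)) + 117) = 99*(((0 - 1*1)² + (-1*(-5) + 5*5)*(0 - 1*1) + (-1*(-5) + 5*5)*(-3 + (-1*(-5) + 5*5))/6 + (0 - 1*1)*(-3 + (-1*(-5) + 5*5))/6)/(1 + (-1*(-5) + 5*5)² + (-1*(-5) + 5*5)*(0 - 1*1)) + 117) = 99*(((0 - 1)² + (5 + 25)*(0 - 1) + (5 + 25)*(-3 + (5 + 25))/6 + (0 - 1)*(-3 + (5 + 25))/6)/(1 + (5 + 25)² + (5 + 25)*(0 - 1)) + 117) = 99*(((-1)² + 30*(-1) + (⅙)*30*(-3 + 30) + (⅙)*(-1)*(-3 + 30))/(1 + 30² + 30*(-1)) + 117) = 99*((1 - 30 + (⅙)*30*27 + (⅙)*(-1)*27)/(1 + 900 - 30) + 117) = 99*((1 - 30 + 135 - 9/2)/871 + 117) = 99*((1/871)*(203/2) + 117) = 99*(203/1742 + 117) = 99*(204017/1742) = 20197683/1742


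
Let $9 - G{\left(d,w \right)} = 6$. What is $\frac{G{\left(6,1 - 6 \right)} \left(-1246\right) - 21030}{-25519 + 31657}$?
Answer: $- \frac{1376}{341} \approx -4.0352$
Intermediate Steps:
$G{\left(d,w \right)} = 3$ ($G{\left(d,w \right)} = 9 - 6 = 3$)
$\frac{G{\left(6,1 - 6 \right)} \left(-1246\right) - 21030}{-25519 + 31657} = \frac{3 \left(-1246\right) - 21030}{-25519 + 31657} = \frac{-3738 - 21030}{6138} = \left(-24768\right) \frac{1}{6138} = - \frac{1376}{341}$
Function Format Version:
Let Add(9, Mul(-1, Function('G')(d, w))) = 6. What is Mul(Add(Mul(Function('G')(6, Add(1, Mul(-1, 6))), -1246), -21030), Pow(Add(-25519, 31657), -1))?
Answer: Rational(-1376, 341) ≈ -4.0352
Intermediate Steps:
Function('G')(d, w) = 3 (Function('G')(d, w) = Add(9, Mul(-1, 6)) = Add(9, -6) = 3)
Mul(Add(Mul(Function('G')(6, Add(1, Mul(-1, 6))), -1246), -21030), Pow(Add(-25519, 31657), -1)) = Mul(Add(Mul(3, -1246), -21030), Pow(Add(-25519, 31657), -1)) = Mul(Add(-3738, -21030), Pow(6138, -1)) = Mul(-24768, Rational(1, 6138)) = Rational(-1376, 341)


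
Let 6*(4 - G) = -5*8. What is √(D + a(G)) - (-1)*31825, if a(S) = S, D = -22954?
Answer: 31825 + I*√206490/3 ≈ 31825.0 + 151.47*I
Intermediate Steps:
G = 32/3 (G = 4 - (-5)*8/6 = 4 - ⅙*(-40) = 4 + 20/3 = 32/3 ≈ 10.667)
√(D + a(G)) - (-1)*31825 = √(-22954 + 32/3) - (-1)*31825 = √(-68830/3) - 1*(-31825) = I*√206490/3 + 31825 = 31825 + I*√206490/3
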